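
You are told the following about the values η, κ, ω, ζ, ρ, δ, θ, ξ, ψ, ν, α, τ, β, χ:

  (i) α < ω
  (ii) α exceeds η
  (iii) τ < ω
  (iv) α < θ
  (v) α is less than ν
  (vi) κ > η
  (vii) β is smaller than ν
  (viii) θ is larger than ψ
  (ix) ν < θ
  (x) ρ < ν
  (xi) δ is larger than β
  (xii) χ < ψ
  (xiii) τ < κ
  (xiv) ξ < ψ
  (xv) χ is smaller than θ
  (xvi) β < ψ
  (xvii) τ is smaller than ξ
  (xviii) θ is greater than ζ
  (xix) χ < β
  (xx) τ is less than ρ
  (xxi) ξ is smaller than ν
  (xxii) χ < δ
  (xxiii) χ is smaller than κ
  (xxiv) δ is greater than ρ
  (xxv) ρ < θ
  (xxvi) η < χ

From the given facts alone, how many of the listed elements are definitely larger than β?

From β the given relations immediately reach δ, ψ, ν.
From those, θ — 4 in total.
No other element is forced above β by the given relations, so the count is 4.

4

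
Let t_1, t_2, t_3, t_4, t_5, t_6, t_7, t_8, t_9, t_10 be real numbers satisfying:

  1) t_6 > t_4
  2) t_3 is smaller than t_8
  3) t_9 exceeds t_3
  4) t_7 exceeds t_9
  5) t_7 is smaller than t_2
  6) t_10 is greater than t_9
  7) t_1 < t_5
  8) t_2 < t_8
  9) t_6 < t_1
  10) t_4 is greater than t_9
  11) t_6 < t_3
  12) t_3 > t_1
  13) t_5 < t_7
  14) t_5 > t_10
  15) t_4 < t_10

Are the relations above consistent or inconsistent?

Chaining the given relations yields t_6 < t_1 < t_3 < t_9 < t_4, so t_6 < t_4. But one relation states t_4 < t_6. These cannot both hold.

inconsistent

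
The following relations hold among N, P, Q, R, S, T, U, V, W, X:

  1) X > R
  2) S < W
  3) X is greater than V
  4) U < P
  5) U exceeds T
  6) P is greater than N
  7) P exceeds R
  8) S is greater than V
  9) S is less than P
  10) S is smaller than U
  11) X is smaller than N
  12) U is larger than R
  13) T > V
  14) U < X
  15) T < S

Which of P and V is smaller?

V

V < S < U < X < N < P, by transitivity through S, U, X, N.
So V < P; V is the smaller of the two.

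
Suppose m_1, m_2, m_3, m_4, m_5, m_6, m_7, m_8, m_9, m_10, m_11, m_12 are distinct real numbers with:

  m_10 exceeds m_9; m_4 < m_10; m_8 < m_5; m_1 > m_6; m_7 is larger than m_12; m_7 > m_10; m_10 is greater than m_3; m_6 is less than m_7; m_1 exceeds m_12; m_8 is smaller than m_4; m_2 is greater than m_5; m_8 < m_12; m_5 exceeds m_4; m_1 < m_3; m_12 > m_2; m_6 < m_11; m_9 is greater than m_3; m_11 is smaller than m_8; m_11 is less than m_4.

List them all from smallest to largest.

Each adjacent pair is fixed by a given relation: m_6 < m_11; m_11 < m_8; m_8 < m_4; m_4 < m_5; m_5 < m_2; m_2 < m_12; m_12 < m_1; m_1 < m_3; m_3 < m_9; m_9 < m_10; m_10 < m_7. Chaining them end to end gives the full order.

m_6 < m_11 < m_8 < m_4 < m_5 < m_2 < m_12 < m_1 < m_3 < m_9 < m_10 < m_7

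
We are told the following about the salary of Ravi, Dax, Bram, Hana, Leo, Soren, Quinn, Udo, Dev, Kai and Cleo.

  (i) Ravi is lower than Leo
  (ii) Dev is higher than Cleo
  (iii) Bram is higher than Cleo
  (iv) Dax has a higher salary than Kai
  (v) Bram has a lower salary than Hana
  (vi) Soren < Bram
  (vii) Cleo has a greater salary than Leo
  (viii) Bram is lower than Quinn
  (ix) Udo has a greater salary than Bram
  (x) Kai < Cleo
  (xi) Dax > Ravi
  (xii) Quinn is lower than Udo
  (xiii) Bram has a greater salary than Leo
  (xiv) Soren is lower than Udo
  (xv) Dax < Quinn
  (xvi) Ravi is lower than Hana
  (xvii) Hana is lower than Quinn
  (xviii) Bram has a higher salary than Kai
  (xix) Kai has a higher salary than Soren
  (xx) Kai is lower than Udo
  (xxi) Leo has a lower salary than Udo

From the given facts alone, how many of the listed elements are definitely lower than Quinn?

8

From Quinn the given relations immediately reach Dax, Bram, Hana.
From those, Ravi, Soren, Kai, Leo, Cleo — 8 in total.
Nothing else is reachable below Quinn; 8 in all.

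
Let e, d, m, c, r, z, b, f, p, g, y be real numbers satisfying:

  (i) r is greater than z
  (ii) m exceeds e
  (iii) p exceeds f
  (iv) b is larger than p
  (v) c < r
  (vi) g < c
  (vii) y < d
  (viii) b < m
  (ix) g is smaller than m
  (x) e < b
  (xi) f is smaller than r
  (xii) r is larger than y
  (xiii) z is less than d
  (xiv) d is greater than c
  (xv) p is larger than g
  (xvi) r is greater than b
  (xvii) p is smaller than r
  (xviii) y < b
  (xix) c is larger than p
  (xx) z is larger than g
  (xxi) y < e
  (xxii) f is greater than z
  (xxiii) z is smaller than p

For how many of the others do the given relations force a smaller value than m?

7

Directly below m: g, e, b.
One step further: y, p (5 so far).
One step further: z, f (7 so far).
Nothing else is reachable below m; 7 in all.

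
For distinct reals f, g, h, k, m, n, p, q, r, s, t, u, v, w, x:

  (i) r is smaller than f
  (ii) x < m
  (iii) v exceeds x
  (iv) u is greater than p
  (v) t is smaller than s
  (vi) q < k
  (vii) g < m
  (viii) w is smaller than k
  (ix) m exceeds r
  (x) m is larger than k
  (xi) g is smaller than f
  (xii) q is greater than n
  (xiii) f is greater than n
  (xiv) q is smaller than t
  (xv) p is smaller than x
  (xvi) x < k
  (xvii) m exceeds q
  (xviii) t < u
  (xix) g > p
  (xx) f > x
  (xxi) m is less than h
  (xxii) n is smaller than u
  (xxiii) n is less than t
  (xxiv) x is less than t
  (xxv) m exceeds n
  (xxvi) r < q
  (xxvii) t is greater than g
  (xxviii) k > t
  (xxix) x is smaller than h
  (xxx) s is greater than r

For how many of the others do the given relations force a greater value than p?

10

From p the given relations immediately reach g, x, u.
From those, v, t, k, m, h, f — 9 in total.
From those, s — 10 in total.
No other element is forced above p by the given relations, so the count is 10.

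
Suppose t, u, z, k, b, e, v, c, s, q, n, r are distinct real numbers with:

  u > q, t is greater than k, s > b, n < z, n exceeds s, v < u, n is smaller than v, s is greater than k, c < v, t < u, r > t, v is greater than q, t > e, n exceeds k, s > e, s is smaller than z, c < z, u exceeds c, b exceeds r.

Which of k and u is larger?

k < t and t < r give k < r.
With r < b: k < t < r < b.
Then b < s extends the chain to s.
Then s < n extends the chain to n.
With n < v: k < t < r < b < s < n < v.
With v < u: k < t < r < b < s < n < v < u.
So k < u; u is the larger of the two.

u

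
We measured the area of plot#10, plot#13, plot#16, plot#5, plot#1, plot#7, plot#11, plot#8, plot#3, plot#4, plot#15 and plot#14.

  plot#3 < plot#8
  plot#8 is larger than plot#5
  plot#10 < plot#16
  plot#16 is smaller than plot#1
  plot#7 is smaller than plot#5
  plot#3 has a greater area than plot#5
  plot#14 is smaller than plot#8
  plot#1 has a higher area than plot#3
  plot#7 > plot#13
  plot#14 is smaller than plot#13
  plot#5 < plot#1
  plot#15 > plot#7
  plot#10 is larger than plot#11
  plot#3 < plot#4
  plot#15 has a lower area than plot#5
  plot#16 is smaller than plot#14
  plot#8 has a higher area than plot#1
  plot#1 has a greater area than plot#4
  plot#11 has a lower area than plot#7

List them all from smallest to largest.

plot#11 < plot#10 < plot#16 < plot#14 < plot#13 < plot#7 < plot#15 < plot#5 < plot#3 < plot#4 < plot#1 < plot#8

Nothing is placed below plot#11, so it is least; from there plot#11 < plot#10; plot#10 < plot#16; plot#16 < plot#14; plot#14 < plot#13; plot#13 < plot#7; plot#7 < plot#15; plot#15 < plot#5; plot#5 < plot#3; plot#3 < plot#4; plot#4 < plot#1; plot#1 < plot#8, each given directly.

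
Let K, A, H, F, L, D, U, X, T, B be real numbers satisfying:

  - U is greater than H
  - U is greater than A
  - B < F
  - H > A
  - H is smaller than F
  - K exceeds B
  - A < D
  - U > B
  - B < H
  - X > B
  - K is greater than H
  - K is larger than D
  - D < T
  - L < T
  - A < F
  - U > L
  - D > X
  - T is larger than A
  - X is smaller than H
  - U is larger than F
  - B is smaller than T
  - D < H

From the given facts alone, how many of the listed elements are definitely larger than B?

7

From B the given relations immediately reach X, H, K, T, F, U.
From those, D — 7 in total.
No other element is forced above B by the given relations, so the count is 7.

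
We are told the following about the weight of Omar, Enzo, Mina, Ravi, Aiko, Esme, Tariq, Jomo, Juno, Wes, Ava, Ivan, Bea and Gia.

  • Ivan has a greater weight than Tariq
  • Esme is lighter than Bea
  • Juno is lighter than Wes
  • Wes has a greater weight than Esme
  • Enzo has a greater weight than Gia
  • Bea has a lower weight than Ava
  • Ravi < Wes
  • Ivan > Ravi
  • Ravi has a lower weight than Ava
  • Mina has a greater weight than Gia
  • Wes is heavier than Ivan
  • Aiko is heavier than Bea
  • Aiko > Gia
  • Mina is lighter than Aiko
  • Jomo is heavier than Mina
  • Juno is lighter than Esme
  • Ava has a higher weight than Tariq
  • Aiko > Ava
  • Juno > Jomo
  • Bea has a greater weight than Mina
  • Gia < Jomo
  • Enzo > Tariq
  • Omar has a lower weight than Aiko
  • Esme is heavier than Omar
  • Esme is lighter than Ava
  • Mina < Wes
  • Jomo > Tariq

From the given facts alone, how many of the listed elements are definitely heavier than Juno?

The elements the relations force above Juno are Esme, Bea, Ava, Wes, Aiko — no chain reaches any other.
That is 5.

5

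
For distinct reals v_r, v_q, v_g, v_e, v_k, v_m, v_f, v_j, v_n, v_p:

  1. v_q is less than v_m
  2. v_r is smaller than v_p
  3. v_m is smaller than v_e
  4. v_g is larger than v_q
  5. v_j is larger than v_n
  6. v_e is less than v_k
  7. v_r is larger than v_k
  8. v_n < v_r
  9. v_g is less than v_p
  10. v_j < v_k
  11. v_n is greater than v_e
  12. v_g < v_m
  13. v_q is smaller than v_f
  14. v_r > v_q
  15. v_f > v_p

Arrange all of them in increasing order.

v_q < v_g < v_m < v_e < v_n < v_j < v_k < v_r < v_p < v_f

The consecutive links are each given: v_q < v_g; v_g < v_m; v_m < v_e; v_e < v_n; v_n < v_j; v_j < v_k; v_k < v_r; v_r < v_p; v_p < v_f.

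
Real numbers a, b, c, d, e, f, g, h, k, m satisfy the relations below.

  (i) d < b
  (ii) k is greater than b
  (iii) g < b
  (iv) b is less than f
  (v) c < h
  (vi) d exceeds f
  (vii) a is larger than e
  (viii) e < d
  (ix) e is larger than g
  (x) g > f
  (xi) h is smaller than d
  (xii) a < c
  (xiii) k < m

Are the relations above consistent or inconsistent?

Chaining the given relations yields f < g < e < a < c < h < d < b, so f < b. But one relation states b < f. These cannot both hold.

inconsistent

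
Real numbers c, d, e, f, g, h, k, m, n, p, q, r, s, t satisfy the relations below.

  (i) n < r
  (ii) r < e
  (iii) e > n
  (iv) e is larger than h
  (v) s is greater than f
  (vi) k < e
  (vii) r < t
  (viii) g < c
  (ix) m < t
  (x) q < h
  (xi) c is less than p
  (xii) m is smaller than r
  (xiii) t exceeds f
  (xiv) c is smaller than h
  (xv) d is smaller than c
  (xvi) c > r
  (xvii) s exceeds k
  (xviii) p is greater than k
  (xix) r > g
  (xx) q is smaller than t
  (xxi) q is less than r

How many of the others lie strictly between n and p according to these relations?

The relations place n below p. An element lies strictly between them when it is forced above n and also forced below p.
Above n: {r, c, t, h, e}. Below p: {d, q, g, m, k, r, c}.
Intersection: {r, c} — 2.

2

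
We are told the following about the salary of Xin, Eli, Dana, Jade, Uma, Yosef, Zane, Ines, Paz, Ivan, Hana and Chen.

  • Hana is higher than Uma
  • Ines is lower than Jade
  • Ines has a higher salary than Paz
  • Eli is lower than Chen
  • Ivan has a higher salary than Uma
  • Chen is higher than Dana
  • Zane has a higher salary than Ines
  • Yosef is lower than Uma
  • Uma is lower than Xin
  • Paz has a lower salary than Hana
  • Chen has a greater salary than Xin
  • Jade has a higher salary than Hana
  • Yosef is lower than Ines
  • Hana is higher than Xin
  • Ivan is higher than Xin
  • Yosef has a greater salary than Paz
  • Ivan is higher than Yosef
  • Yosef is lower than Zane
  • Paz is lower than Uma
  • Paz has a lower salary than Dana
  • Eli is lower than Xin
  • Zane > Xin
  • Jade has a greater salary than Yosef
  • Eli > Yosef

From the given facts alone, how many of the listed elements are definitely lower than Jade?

7

From Jade the given relations immediately reach Yosef, Ines, Hana.
From those, Paz, Uma, Xin — 6 in total.
From those, Eli — 7 in total.
No other element is forced below Jade by the given relations, so the count is 7.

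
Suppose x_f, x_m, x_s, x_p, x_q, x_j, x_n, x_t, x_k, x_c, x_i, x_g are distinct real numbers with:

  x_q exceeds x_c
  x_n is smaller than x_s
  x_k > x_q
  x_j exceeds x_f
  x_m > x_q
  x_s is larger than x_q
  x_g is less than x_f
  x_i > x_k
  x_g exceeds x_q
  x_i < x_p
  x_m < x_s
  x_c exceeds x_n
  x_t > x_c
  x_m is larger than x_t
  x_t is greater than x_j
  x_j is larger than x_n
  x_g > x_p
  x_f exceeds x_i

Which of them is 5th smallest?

x_i

The consecutive relations fix a unique order: x_n < x_c < x_q < x_k < x_i < x_p < x_g < x_f < x_j < x_t < x_m < x_s.
The 5th smallest is x_i.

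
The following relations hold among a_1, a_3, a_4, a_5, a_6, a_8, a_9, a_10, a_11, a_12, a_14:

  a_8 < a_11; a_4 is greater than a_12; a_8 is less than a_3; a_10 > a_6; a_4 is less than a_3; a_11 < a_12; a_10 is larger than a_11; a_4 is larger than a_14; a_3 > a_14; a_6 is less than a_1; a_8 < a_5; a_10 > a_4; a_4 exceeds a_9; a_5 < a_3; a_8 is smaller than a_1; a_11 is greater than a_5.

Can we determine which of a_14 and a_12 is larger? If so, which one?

undetermined

Following every chain through a_14: above a_14 we get a_4, a_3, a_10.
a_12 is not reached, and no chain runs the other way from a_12 to a_14.
So the given relations leave the order of a_14 and a_12 undetermined.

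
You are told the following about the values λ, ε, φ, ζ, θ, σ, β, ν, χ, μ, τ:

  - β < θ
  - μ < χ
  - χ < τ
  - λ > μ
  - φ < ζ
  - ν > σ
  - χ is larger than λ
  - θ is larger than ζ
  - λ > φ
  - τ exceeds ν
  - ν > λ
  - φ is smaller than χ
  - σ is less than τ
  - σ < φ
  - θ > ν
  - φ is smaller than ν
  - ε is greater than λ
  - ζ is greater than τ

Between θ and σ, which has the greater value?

θ

The relevant relations are σ < φ; φ < χ; χ < τ; τ < ζ; ζ < θ.
Together: σ < φ < χ < τ < ζ < θ.
So σ < θ; θ is the larger of the two.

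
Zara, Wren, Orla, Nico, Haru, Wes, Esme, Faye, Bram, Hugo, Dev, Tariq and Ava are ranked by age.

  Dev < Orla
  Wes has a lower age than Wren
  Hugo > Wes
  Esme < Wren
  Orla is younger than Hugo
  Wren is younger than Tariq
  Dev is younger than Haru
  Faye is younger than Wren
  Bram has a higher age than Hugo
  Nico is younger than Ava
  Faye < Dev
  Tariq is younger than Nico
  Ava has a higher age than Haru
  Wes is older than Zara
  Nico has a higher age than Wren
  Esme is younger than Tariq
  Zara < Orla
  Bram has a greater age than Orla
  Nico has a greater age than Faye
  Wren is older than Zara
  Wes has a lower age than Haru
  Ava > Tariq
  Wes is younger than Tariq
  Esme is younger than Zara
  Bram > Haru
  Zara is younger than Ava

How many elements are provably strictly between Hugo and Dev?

1

Chaining upward from Dev reaches: Orla, Haru, Bram, Ava.
Chaining downward from Hugo reaches: Esme, Zara, Faye, Wes, Orla.
Strictly between Dev and Hugo are those in both lists: Orla — 1 element.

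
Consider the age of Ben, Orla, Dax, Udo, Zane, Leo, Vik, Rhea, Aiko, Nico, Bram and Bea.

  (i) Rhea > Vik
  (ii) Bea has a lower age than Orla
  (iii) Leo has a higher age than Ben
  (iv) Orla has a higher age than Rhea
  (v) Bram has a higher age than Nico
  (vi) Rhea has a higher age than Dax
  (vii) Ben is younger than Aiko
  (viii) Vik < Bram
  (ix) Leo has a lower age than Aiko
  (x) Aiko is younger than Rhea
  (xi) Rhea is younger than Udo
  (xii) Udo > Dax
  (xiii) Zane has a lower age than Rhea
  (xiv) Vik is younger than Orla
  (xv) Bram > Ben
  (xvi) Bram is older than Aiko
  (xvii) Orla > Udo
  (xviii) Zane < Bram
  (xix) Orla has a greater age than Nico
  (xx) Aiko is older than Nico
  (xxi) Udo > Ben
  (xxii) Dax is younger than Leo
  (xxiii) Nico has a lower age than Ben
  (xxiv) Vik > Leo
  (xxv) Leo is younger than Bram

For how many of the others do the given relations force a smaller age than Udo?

The elements the relations force below Udo are Nico, Ben, Zane, Dax, Leo, Vik, Aiko, Rhea — no chain reaches any other.
That is 8.

8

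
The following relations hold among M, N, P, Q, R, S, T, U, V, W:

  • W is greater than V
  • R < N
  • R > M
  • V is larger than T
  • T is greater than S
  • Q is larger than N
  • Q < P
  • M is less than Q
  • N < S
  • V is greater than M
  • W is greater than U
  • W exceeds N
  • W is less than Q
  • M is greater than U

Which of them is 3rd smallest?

R

Piecing the relations together gives one ordering: U < M < R < N < S < T < V < W < Q < P.
Counting 3 from the smallest end gives R.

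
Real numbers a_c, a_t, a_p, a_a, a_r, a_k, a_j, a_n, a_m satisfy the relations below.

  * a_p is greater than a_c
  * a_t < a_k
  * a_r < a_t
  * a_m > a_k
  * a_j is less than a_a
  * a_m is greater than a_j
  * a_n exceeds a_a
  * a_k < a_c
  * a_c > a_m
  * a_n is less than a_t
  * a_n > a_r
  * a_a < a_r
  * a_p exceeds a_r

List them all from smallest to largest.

Nothing is placed below a_j, so it is least; from there a_j < a_a; a_a < a_r; a_r < a_n; a_n < a_t; a_t < a_k; a_k < a_m; a_m < a_c; a_c < a_p, each given directly.

a_j < a_a < a_r < a_n < a_t < a_k < a_m < a_c < a_p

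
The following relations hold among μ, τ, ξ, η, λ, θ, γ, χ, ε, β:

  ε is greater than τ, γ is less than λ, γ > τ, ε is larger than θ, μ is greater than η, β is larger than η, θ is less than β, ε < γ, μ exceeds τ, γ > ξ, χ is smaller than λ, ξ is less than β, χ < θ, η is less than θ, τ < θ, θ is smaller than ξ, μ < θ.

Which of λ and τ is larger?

λ

The relevant relations are τ < μ; μ < θ; θ < ε; ε < γ; γ < λ.
Chaining these gives τ < μ < θ < ε < γ < λ.
So τ < λ; λ is the larger of the two.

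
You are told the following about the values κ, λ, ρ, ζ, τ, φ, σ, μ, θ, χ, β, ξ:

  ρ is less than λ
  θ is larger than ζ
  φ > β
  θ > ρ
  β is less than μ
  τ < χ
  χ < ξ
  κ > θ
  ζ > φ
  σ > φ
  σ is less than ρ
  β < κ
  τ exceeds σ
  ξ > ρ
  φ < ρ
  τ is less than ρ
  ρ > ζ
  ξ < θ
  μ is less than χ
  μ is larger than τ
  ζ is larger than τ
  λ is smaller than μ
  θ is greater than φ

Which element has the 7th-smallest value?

Chaining the given pairs: β < φ < σ < τ < ζ < ρ < λ < μ < χ < ξ < θ < κ.
The 7th smallest is λ.

λ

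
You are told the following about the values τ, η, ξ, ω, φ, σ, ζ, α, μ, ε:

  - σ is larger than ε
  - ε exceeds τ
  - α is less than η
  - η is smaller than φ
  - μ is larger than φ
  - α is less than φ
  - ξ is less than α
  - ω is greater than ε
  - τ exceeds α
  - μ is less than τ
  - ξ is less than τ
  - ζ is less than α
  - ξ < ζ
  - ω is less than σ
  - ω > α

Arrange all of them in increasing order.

The consecutive links are each given: ξ < ζ; ζ < α; α < η; η < φ; φ < μ; μ < τ; τ < ε; ε < ω; ω < σ.

ξ < ζ < α < η < φ < μ < τ < ε < ω < σ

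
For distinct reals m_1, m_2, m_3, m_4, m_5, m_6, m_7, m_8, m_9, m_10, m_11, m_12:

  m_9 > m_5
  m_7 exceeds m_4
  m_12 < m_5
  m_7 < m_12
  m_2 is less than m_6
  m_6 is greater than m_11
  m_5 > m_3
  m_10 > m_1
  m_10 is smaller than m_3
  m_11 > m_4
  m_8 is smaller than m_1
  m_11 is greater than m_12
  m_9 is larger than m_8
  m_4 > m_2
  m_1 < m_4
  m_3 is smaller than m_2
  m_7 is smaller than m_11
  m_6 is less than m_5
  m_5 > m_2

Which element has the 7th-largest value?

m_4

The consecutive relations fix a unique order: m_8 < m_1 < m_10 < m_3 < m_2 < m_4 < m_7 < m_12 < m_11 < m_6 < m_5 < m_9.
The 7th largest is m_4.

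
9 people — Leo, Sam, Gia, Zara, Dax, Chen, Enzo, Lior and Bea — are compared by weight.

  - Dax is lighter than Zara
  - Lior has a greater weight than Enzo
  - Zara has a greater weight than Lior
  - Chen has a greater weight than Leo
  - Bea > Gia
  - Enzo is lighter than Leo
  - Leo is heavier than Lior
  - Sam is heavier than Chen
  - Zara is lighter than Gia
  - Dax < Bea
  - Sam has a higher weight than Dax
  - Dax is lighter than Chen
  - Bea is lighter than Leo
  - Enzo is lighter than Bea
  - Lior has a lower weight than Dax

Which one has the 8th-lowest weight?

The consecutive relations fix a unique order: Enzo < Lior < Dax < Zara < Gia < Bea < Leo < Chen < Sam.
The 8th smallest is Chen.

Chen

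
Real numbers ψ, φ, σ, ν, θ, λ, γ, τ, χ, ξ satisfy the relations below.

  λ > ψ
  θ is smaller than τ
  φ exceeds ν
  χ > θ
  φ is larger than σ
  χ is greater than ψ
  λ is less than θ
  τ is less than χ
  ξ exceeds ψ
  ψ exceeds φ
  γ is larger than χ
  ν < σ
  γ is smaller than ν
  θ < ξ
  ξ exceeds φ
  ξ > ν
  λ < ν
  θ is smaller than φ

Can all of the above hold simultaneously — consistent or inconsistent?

Chaining the given relations yields ψ < λ < θ < τ < χ < γ < ν < σ < φ, so ψ < φ. But one relation states φ < ψ. These cannot both hold.

inconsistent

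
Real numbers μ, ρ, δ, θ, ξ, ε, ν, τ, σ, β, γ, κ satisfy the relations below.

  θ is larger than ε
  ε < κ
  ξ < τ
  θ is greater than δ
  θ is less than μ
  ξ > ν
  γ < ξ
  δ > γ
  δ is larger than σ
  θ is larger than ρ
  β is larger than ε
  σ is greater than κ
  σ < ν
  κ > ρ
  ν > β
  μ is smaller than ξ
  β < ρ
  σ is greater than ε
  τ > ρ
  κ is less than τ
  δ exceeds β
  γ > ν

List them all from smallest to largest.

ε < β < ρ < κ < σ < ν < γ < δ < θ < μ < ξ < τ

The consecutive links are each given: ε < β; β < ρ; ρ < κ; κ < σ; σ < ν; ν < γ; γ < δ; δ < θ; θ < μ; μ < ξ; ξ < τ.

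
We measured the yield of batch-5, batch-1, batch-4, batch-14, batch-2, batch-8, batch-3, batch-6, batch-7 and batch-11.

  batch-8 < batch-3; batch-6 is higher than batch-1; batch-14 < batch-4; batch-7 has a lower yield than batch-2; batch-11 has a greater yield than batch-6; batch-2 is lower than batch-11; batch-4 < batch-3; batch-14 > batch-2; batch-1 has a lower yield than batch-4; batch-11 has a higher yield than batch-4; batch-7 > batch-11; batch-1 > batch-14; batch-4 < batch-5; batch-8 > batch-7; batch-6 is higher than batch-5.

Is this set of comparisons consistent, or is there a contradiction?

Chaining the given relations yields batch-2 < batch-14 < batch-1 < batch-4 < batch-5 < batch-6 < batch-11 < batch-7, so batch-2 < batch-7. But one relation states batch-7 < batch-2. These cannot both hold.

inconsistent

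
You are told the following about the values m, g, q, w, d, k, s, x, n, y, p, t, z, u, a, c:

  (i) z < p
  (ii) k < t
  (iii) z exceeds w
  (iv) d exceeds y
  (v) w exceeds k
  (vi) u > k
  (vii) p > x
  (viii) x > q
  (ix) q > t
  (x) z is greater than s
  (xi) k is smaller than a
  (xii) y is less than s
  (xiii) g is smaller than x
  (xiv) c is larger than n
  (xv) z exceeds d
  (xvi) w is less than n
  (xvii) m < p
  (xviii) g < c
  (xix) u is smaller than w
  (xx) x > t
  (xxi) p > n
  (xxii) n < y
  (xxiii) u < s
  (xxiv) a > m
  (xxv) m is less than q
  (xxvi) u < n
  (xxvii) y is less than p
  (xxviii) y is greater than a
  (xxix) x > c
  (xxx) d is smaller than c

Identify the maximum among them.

Chaining downward from p: directly below it, m, n, y, z, x; then g, u, t, q, w, a, s, d, c; then k.
That covers every other element, and nothing is given above p, so p is the maximum.

p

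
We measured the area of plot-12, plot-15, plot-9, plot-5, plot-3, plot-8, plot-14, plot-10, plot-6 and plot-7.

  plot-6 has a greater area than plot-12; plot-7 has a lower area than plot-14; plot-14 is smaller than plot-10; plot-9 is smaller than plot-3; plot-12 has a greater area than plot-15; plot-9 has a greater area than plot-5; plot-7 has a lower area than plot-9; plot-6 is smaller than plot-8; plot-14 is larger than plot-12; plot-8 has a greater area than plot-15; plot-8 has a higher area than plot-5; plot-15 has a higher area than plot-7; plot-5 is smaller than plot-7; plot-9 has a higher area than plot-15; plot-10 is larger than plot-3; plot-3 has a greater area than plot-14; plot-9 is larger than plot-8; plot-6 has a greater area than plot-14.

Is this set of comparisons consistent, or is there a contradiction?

The single ordering plot-5 < plot-7 < plot-15 < plot-12 < plot-14 < plot-6 < plot-8 < plot-9 < plot-3 < plot-10 satisfies every listed relation, so no contradiction arises.

consistent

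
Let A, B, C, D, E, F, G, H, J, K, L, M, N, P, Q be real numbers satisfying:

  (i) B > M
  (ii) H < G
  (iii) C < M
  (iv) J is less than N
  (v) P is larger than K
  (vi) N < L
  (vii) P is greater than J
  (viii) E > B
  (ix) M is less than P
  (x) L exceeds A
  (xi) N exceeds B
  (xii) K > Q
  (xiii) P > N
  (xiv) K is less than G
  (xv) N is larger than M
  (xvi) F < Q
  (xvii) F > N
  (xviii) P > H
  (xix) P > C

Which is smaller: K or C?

C

C < M and M < N give C < N.
With N < F: C < M < N < F.
With F < Q: C < M < N < F < Q.
With Q < K: C < M < N < F < Q < K.
So C < K; C is the smaller of the two.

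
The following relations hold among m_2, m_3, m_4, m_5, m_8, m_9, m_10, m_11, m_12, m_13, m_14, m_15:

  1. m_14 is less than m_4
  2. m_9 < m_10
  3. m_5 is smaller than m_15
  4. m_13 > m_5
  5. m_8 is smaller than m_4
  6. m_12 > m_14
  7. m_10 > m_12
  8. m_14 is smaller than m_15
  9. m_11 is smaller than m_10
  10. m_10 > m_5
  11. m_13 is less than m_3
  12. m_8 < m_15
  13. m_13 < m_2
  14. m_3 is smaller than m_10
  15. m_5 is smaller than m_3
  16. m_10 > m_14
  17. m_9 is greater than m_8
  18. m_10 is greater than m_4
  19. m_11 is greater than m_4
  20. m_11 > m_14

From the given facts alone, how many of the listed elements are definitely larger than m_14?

The elements the relations force above m_14 are m_12, m_4, m_11, m_15, m_10 — no chain reaches any other.
That is 5.

5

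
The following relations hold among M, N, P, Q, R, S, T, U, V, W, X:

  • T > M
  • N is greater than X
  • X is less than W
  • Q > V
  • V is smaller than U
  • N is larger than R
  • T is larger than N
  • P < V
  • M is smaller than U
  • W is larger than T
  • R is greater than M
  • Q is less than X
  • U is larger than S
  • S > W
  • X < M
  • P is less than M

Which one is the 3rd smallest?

The consecutive relations fix a unique order: P < V < Q < X < M < R < N < T < W < S < U.
The 3rd smallest is Q.

Q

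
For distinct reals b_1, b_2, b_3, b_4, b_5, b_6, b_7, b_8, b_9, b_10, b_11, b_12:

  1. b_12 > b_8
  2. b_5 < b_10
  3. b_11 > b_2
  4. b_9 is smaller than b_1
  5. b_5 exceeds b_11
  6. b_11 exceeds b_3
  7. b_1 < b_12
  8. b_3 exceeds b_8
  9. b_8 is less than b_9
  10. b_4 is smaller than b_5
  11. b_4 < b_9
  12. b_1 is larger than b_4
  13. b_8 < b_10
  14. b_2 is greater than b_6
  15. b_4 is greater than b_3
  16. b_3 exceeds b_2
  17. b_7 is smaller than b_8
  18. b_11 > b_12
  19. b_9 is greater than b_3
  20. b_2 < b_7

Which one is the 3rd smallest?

The consecutive relations fix a unique order: b_6 < b_2 < b_7 < b_8 < b_3 < b_4 < b_9 < b_1 < b_12 < b_11 < b_5 < b_10.
Counting 3 from the smallest end gives b_7.

b_7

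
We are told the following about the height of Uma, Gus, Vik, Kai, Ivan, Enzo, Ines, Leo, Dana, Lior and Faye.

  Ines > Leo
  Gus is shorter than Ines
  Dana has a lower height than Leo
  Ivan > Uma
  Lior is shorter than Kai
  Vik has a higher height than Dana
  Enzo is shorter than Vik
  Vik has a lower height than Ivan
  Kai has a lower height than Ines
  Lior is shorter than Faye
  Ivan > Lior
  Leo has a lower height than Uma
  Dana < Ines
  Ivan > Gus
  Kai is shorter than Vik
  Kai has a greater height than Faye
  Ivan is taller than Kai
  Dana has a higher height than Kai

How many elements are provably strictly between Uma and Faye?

3

Chaining upward from Faye reaches: Kai, Dana, Vik, Leo, Ines, Ivan.
Chaining downward from Uma reaches: Lior, Kai, Dana, Leo.
Strictly between Faye and Uma are those in both lists: Kai, Dana, Leo — 3 elements.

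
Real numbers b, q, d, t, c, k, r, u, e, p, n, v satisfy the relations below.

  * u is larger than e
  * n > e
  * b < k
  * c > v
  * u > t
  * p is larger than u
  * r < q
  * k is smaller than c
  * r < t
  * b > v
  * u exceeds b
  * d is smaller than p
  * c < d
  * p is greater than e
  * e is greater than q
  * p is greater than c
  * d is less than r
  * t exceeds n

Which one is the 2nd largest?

u

The consecutive relations fix a unique order: v < b < k < c < d < r < q < e < n < t < u < p.
The 2nd largest is u.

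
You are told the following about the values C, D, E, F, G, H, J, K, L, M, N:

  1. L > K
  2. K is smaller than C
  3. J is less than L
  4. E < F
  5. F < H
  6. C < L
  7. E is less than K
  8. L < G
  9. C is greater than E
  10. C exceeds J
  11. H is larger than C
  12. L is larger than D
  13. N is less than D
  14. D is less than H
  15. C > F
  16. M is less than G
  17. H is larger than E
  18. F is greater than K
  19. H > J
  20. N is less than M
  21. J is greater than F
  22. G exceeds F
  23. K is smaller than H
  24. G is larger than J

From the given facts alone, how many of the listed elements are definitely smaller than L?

7

Directly below L: K, D, J, C.
One step further: E, N, F (7 so far).
No other element is forced below L by the given relations, so the count is 7.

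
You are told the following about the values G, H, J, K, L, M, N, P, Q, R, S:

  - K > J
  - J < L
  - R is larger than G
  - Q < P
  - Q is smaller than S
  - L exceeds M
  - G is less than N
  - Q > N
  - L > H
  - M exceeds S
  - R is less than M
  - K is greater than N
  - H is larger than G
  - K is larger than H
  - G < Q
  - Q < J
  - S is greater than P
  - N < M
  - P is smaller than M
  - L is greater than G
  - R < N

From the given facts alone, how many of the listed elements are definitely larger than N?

Directly above N: Q, M, K.
One step further: P, S, J, L (7 so far).
No other element is forced above N by the given relations, so the count is 7.

7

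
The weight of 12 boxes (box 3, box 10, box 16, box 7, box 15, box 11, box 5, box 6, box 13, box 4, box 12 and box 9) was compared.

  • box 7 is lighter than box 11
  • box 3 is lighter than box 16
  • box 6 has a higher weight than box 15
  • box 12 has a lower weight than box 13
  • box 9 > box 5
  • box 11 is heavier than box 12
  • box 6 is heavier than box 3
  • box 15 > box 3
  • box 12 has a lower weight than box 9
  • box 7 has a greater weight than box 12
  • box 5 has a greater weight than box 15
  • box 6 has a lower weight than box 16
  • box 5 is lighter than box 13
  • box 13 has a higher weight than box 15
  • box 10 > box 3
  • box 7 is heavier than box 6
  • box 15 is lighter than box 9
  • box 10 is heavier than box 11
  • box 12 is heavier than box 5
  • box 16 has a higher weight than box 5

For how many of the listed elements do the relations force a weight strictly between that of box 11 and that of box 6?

The relations place box 6 below box 11. An element lies strictly between them when it is forced above box 6 and also forced below box 11.
Above box 6: {box 7, box 16, box 10}. Below box 11: {box 3, box 15, box 5, box 12, box 7}.
Intersection: {box 7} — 1.

1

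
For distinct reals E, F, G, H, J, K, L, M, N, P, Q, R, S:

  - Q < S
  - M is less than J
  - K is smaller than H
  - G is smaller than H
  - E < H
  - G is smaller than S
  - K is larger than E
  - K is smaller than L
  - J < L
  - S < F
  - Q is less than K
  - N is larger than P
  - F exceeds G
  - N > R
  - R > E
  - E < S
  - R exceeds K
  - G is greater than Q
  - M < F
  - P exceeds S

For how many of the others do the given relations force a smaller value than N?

From N the given relations immediately reach P, R.
From those, E, S, K — 5 in total.
From those, Q, G — 7 in total.
Nothing else is reachable below N; 7 in all.

7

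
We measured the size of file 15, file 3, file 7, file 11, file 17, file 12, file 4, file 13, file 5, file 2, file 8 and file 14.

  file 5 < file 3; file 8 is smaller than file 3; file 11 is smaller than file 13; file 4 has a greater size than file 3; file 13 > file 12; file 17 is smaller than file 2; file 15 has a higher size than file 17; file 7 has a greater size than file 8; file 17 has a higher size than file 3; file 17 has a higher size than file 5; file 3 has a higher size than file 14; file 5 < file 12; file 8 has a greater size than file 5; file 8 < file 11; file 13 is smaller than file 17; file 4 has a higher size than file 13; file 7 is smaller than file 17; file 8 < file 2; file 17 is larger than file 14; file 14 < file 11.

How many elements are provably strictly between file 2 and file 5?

The relations place file 5 below file 2. An element lies strictly between them when it is forced above file 5 and also forced below file 2.
Above file 5: {file 8, file 12, file 3, file 11, file 13, file 7, file 4, file 17, file 15}. Below file 2: {file 8, file 12, file 14, file 3, file 11, file 13, file 7, file 17}.
Intersection: {file 8, file 12, file 3, file 11, file 13, file 7, file 17} — 7.

7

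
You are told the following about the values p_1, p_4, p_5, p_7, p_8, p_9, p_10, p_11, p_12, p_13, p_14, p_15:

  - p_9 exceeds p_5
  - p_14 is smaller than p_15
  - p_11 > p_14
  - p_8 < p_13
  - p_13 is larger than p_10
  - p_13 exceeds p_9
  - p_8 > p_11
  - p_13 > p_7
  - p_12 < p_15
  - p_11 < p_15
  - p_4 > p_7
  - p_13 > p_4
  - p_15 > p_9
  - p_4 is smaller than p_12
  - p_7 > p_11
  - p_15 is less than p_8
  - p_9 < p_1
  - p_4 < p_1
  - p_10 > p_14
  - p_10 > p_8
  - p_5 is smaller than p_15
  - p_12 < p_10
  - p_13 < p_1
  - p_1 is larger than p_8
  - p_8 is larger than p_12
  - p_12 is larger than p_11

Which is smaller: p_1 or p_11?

Link the given pairs in sequence: p_11 < p_7; p_7 < p_4; p_4 < p_12; p_12 < p_15; p_15 < p_8; p_8 < p_10; p_10 < p_13; p_13 < p_1.
Chaining these gives p_11 < p_7 < p_4 < p_12 < p_15 < p_8 < p_10 < p_13 < p_1.
So p_11 < p_1; p_11 is the smaller of the two.

p_11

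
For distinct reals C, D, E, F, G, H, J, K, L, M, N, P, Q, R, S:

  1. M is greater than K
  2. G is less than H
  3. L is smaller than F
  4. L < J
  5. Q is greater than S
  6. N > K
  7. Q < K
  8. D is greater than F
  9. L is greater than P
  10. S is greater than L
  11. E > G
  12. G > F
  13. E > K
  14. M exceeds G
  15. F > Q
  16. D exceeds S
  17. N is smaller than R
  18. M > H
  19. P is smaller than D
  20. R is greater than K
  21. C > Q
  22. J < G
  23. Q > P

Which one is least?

Chaining upward from P: directly above it, L, Q, D; then S, K, J, F, C; then N, G, R, E, M; then H.
That covers every other element, and nothing is given below P, so P is the least.

P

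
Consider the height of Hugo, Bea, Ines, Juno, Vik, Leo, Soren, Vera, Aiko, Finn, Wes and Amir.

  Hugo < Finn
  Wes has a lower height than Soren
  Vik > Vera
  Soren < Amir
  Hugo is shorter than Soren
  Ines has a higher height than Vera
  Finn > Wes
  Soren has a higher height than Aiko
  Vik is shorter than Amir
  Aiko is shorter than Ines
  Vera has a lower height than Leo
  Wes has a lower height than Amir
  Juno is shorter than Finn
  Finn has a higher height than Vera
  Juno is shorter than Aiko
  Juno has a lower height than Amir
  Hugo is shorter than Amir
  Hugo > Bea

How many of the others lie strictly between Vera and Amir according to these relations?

The relations place Vera below Amir. An element lies strictly between them when it is forced above Vera and also forced below Amir.
Above Vera: {Leo, Vik, Finn, Ines}. Below Amir: {Bea, Hugo, Juno, Vik, Aiko, Wes, Soren}.
Intersection: {Vik} — 1.

1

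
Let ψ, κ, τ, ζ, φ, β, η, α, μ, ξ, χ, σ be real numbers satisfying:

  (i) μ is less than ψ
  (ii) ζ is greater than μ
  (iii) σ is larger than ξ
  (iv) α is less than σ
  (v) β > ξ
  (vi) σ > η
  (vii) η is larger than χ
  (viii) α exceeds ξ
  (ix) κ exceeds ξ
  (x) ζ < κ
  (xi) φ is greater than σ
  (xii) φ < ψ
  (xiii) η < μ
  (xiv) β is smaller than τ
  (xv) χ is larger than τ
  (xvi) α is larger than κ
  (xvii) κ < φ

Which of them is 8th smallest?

κ

Chaining the given pairs: ξ < β < τ < χ < η < μ < ζ < κ < α < σ < φ < ψ.
The 8th smallest is κ.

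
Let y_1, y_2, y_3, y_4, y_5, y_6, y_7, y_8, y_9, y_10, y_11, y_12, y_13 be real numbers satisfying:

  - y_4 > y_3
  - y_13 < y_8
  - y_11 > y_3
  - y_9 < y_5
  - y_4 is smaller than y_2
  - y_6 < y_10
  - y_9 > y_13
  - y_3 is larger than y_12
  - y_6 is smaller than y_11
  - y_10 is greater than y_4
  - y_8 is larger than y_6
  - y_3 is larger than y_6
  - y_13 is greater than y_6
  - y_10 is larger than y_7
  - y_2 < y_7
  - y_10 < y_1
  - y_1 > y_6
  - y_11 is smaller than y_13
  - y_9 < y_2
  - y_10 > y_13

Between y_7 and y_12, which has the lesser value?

Following the relations from y_12: y_12 < y_3 < y_11 < y_13 < y_9 < y_2 < y_7.
So y_12 < y_7; y_12 is the smaller of the two.

y_12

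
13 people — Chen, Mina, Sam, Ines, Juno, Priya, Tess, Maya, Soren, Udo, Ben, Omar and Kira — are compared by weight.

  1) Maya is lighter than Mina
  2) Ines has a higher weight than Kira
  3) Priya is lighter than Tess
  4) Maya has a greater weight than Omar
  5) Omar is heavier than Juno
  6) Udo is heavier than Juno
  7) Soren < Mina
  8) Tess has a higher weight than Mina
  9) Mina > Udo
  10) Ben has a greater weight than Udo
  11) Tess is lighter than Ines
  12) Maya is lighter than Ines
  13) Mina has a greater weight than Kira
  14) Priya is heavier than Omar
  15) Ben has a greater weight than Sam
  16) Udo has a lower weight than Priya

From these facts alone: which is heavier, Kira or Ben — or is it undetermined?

undetermined

Following every chain through Kira: above Kira we get Mina, Tess, Ines.
Ben is not reached, and no chain runs the other way from Ben to Kira.
So the given relations leave the order of Kira and Ben undetermined.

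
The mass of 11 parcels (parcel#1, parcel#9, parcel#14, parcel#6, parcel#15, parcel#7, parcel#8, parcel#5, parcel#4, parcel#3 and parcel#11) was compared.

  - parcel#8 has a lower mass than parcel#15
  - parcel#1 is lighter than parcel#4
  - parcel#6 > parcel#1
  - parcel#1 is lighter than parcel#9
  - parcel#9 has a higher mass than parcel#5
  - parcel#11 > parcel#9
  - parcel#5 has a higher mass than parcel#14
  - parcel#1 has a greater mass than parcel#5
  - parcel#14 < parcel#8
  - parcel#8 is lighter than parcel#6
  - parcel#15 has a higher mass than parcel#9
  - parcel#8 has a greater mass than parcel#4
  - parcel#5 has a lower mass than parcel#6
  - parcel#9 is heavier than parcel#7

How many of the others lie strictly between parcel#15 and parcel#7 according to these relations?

Chaining upward from parcel#7 reaches: parcel#9, parcel#11.
Chaining downward from parcel#15 reaches: parcel#14, parcel#5, parcel#1, parcel#9, parcel#4, parcel#8.
Strictly between parcel#7 and parcel#15 are those in both lists: parcel#9 — 1 element.

1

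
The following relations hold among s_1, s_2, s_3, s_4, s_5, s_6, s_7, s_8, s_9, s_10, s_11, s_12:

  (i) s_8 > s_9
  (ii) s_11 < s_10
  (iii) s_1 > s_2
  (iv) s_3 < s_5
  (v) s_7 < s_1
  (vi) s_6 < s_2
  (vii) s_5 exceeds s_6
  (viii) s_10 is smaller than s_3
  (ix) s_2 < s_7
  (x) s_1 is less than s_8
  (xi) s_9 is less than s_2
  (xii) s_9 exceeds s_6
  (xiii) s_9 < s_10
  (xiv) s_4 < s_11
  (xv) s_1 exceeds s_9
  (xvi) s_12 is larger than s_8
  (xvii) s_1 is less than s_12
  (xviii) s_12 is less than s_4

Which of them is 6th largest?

Piecing the relations together gives one ordering: s_6 < s_9 < s_2 < s_7 < s_1 < s_8 < s_12 < s_4 < s_11 < s_10 < s_3 < s_5.
The 6th largest is s_12.

s_12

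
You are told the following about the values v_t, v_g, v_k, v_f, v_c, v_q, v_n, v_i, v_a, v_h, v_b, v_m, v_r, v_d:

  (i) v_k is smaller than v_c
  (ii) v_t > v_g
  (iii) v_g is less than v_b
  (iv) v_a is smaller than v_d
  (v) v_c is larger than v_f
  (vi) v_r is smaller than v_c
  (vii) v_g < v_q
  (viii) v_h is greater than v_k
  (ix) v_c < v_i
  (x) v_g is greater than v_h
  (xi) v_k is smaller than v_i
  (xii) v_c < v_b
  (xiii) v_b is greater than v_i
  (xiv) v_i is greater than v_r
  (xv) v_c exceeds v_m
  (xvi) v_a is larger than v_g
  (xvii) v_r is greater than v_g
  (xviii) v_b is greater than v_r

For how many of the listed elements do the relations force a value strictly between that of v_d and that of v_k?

Chaining upward from v_k reaches: v_h, v_g, v_a, v_q, v_r, v_c, v_i, v_b, v_t.
Chaining downward from v_d reaches: v_h, v_g, v_a.
Strictly between v_k and v_d are those in both lists: v_h, v_g, v_a — 3 elements.

3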